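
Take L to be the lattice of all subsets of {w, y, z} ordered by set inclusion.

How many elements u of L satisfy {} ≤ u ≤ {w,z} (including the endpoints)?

4

The interval [{}, {w,z}] = {{w,z}, {w}, {z}, {}}, which has 4 elements.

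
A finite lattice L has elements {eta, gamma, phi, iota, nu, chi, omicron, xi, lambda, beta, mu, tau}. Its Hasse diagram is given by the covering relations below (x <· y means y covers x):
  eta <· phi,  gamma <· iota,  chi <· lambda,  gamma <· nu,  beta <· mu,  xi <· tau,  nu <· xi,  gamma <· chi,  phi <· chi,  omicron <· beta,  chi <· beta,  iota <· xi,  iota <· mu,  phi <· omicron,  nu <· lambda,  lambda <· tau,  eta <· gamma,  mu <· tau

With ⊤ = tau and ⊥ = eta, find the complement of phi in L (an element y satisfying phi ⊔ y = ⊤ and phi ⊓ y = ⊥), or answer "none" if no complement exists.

Need y with phi ∨ y = tau and phi ∧ y = eta.
Checking each element gives: xi.

xi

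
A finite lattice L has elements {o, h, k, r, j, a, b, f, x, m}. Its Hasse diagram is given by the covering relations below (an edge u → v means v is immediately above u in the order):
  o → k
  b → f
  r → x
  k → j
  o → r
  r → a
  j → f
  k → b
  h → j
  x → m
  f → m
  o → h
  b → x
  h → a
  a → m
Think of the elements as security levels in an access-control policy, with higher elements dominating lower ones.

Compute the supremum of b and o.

b

Common upper bounds of {b, o}: b, f, m, x.
The least among these is b.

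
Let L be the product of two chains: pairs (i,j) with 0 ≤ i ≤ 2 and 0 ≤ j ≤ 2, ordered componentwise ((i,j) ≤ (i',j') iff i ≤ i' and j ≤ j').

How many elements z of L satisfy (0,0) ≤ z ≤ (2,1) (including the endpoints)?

The interval [(0,0), (2,1)] = {(0,0), (0,1), (1,0), (1,1), (2,0), (2,1)}, which has 6 elements.

6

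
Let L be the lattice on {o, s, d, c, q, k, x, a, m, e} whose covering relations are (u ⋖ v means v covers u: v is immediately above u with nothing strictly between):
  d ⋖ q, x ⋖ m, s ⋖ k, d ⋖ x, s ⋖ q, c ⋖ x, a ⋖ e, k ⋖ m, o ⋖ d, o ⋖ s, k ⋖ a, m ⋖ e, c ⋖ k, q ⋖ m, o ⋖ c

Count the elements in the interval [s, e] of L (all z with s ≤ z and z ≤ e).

6

The interval [s, e] = {a, e, k, m, q, s}, which has 6 elements.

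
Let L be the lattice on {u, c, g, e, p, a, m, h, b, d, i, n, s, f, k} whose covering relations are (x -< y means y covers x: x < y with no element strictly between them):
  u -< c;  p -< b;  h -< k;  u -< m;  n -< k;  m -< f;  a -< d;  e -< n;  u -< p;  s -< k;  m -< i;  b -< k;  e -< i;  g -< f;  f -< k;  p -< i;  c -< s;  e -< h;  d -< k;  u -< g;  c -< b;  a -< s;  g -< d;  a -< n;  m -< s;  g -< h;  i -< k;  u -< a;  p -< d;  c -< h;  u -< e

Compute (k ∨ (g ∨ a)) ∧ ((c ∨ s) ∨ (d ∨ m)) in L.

g ∨ a = d
k ∨ d = k
c ∨ s = s
d ∨ m = k
s ∨ k = k
k ∧ k = k

k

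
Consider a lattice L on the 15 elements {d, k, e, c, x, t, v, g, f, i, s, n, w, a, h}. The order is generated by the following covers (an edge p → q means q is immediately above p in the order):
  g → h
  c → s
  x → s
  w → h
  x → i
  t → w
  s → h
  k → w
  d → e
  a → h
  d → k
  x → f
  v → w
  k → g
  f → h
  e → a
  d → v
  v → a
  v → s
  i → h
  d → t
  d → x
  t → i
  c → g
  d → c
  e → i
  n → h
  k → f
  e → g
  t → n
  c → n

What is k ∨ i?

h

Common upper bounds of {k, i}: h.
The least among these is h.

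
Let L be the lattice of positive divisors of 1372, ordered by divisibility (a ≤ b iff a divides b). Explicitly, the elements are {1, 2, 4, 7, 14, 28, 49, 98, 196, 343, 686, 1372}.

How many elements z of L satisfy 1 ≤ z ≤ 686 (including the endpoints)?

8

The interval [1, 686] = {1, 14, 2, 343, 49, 686, 7, 98}, which has 8 elements.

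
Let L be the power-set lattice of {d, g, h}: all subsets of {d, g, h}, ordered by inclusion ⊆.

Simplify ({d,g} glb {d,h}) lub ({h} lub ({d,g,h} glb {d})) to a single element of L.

{d,h}

{d,g} ∧ {d,h} = {d}
{d,g,h} ∧ {d} = {d}
{h} ∨ {d} = {d,h}
{d} ∨ {d,h} = {d,h}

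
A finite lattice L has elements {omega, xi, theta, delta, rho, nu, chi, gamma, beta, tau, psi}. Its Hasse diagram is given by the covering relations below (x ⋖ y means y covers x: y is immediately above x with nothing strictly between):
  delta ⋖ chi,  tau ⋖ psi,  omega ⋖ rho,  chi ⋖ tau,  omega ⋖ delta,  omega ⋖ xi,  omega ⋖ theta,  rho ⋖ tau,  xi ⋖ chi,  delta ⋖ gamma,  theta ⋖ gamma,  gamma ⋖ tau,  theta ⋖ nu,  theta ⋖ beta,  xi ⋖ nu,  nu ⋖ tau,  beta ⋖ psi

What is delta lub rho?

tau

Common upper bounds of {delta, rho}: psi, tau.
The least among these is tau.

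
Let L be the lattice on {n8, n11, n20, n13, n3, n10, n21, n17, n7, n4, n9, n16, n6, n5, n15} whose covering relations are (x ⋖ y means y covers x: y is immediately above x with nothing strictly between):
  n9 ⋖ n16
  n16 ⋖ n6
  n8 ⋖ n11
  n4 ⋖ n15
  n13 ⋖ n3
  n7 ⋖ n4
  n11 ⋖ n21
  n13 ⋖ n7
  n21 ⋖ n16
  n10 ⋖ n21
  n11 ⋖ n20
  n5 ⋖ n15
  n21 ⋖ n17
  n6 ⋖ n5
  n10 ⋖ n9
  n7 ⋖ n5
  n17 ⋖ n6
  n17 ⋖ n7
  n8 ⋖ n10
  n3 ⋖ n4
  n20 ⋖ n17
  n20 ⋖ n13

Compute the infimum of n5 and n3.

n13

Common lower bounds of {n5, n3}: n11, n13, n20, n8.
The greatest among these is n13.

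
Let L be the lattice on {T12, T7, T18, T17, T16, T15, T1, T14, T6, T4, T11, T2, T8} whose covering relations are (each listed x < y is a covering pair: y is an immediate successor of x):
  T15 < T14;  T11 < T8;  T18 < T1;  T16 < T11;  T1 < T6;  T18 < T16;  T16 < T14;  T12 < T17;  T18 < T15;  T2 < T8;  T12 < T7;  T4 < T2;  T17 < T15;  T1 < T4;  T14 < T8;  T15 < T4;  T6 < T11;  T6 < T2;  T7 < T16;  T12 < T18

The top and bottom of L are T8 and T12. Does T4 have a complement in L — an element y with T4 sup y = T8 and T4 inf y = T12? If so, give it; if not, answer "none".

T7

Need y with T4 ∨ y = T8 and T4 ∧ y = T12.
Checking each element gives: T7.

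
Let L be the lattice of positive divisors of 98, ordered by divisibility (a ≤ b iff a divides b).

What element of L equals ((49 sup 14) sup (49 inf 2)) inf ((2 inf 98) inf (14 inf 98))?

2

49 ∨ 14 = 98
49 ∧ 2 = 1
98 ∨ 1 = 98
2 ∧ 98 = 2
14 ∧ 98 = 14
2 ∧ 14 = 2
98 ∧ 2 = 2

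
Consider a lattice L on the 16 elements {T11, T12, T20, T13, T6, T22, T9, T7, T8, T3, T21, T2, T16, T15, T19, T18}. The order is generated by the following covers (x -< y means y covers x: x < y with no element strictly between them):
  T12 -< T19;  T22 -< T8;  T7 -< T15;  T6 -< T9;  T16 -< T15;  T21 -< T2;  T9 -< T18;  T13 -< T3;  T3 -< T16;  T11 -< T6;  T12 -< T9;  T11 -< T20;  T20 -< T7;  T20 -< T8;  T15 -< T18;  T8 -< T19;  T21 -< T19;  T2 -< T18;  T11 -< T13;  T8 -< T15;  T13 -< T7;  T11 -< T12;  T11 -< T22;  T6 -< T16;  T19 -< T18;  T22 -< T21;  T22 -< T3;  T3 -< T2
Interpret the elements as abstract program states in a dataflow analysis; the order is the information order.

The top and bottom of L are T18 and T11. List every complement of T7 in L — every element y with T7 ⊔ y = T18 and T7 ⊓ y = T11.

T12, T21, T9

Need y with T7 ∨ y = T18 and T7 ∧ y = T11.
Checking each element gives: T12, T21, T9.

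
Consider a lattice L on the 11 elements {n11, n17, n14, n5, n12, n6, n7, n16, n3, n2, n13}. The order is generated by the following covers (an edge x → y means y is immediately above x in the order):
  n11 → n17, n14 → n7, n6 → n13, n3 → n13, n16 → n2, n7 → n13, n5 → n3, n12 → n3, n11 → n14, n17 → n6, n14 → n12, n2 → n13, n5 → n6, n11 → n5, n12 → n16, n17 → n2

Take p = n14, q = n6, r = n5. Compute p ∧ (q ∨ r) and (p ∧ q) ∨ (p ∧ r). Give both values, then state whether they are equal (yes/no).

q ∨ r = n6, so p ∧ (q ∨ r) = n14 ∧ n6 = n11.
p ∧ q = n11 and p ∧ r = n11, so (p ∧ q) ∨ (p ∧ r) = n11 ∨ n11 = n11.
Equal: yes.

n11; n11; yes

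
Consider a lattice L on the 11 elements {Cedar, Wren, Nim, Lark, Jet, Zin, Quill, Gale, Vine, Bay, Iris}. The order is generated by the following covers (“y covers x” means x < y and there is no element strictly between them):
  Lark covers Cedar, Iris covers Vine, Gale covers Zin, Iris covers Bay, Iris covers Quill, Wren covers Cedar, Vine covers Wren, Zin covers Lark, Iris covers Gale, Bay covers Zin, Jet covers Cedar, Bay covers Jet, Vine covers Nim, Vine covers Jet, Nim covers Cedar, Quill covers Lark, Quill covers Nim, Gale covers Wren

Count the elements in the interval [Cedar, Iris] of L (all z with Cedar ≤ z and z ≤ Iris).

11

The interval [Cedar, Iris] = {Bay, Cedar, Gale, Iris, Jet, Lark, Nim, Quill, Vine, Wren, Zin}, which has 11 elements.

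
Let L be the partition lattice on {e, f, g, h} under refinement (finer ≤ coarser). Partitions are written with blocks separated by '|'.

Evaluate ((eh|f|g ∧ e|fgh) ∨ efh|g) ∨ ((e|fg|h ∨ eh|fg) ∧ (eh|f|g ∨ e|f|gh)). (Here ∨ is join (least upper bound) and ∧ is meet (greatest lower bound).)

eh|f|g ∧ e|fgh = e|f|g|h
e|f|g|h ∨ efh|g = efh|g
e|fg|h ∨ eh|fg = eh|fg
eh|f|g ∨ e|f|gh = egh|f
eh|fg ∧ egh|f = eh|f|g
efh|g ∨ eh|f|g = efh|g

efh|g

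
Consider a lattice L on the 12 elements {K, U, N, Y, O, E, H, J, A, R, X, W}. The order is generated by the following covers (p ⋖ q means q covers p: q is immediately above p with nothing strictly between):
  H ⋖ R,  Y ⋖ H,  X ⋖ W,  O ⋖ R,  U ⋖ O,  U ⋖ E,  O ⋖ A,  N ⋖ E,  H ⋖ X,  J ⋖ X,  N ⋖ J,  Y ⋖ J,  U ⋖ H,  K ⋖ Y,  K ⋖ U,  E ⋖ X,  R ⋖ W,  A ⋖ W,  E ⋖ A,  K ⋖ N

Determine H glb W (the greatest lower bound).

Common lower bounds of {H, W}: H, K, U, Y.
The greatest among these is H.

H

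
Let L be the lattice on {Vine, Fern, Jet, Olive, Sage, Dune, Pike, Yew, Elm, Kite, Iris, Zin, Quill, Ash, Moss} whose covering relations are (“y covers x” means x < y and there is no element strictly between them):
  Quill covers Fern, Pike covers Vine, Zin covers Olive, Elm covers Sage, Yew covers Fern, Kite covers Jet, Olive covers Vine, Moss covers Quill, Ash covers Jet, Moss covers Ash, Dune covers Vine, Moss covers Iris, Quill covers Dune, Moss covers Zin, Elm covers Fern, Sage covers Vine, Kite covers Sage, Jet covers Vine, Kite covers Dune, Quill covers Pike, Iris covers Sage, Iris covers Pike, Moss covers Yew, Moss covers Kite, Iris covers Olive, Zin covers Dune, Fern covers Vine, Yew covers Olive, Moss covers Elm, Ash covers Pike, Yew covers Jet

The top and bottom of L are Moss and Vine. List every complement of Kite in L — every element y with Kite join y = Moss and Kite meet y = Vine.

Fern, Olive, Pike

Need y with Kite ∨ y = Moss and Kite ∧ y = Vine.
Checking each element gives: Fern, Olive, Pike.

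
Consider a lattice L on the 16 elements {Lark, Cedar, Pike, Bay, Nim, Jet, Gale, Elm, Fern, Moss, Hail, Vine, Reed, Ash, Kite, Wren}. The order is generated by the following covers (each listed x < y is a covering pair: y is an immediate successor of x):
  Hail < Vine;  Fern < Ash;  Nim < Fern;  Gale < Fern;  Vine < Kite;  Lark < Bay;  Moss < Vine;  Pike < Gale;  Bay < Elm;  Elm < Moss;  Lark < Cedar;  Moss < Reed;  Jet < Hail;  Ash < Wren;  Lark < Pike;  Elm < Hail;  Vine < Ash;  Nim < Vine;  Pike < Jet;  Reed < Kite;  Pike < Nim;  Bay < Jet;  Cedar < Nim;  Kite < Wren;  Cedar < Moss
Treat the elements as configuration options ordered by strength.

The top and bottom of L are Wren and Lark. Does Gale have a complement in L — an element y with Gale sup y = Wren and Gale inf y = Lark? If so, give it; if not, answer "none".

Need y with Gale ∨ y = Wren and Gale ∧ y = Lark.
Checking each element gives: Reed.

Reed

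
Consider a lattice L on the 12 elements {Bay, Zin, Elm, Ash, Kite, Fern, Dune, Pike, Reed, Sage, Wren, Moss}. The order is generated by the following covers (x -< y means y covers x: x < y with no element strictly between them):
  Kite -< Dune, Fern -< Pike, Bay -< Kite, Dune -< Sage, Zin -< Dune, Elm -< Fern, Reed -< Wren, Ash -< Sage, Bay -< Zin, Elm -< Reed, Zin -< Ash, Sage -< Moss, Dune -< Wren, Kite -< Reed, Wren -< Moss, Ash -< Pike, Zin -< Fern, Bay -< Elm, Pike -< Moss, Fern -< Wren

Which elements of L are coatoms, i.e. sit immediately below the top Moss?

Pike, Sage, Wren

The coatoms are exactly the elements covered by Moss: Pike, Sage, Wren.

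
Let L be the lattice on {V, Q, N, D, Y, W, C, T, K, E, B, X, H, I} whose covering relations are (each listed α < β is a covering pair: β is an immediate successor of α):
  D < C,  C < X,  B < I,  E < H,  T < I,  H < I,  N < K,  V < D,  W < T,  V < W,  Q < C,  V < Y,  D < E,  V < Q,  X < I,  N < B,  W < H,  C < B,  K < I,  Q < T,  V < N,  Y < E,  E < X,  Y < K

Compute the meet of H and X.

E

Common lower bounds of {H, X}: D, E, V, Y.
The greatest among these is E.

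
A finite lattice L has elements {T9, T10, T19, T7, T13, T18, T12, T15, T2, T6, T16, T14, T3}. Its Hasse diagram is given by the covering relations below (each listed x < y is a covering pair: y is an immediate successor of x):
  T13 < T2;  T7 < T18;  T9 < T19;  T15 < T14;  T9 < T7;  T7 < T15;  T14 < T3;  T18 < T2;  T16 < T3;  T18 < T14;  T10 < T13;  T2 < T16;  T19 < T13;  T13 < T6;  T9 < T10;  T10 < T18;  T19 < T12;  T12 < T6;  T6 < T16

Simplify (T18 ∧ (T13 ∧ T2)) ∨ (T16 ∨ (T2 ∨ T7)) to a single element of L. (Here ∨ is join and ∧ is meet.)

T13 ∧ T2 = T13
T18 ∧ T13 = T10
T2 ∨ T7 = T2
T16 ∨ T2 = T16
T10 ∨ T16 = T16

T16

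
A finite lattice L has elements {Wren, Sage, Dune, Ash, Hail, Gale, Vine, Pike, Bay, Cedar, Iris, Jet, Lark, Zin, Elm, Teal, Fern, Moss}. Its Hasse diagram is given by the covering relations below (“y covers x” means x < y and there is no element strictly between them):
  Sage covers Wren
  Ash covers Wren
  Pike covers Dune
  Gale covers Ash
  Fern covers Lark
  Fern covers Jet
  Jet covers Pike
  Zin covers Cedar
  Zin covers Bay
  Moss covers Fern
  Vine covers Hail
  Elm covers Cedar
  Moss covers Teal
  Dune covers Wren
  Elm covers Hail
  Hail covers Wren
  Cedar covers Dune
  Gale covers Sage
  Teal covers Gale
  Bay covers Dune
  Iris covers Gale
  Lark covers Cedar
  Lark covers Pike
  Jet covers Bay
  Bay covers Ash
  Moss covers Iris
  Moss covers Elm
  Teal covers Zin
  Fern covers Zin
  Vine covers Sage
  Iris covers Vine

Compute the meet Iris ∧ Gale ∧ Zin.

Ash

Common lower bounds of {Iris, Gale, Zin}: Ash, Wren.
The greatest among these is Ash.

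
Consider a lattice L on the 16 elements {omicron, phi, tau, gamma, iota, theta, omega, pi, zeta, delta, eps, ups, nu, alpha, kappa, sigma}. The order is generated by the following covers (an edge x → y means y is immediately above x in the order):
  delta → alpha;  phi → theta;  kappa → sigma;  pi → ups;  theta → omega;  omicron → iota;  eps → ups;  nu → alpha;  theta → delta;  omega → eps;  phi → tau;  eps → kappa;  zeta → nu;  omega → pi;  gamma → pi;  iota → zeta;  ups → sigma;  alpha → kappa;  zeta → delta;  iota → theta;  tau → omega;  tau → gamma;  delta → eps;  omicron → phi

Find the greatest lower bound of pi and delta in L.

Common lower bounds of {pi, delta}: iota, omicron, phi, theta.
The greatest among these is theta.

theta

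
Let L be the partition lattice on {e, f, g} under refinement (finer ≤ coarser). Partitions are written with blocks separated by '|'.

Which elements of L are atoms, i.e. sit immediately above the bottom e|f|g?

The atoms are exactly the elements that cover e|f|g: ef|g, eg|f, e|fg.

ef|g, eg|f, e|fg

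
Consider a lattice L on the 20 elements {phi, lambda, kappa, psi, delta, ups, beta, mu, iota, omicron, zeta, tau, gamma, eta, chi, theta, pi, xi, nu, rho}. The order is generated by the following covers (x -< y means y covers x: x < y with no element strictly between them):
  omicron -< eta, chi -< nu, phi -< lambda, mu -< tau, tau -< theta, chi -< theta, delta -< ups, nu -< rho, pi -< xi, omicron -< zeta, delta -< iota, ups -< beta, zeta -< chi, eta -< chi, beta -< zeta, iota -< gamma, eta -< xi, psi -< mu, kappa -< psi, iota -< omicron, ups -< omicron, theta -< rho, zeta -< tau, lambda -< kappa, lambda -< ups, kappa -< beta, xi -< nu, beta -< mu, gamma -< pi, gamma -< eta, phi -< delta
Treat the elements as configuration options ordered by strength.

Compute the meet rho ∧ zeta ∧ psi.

kappa

Common lower bounds of {rho, zeta, psi}: kappa, lambda, phi.
The greatest among these is kappa.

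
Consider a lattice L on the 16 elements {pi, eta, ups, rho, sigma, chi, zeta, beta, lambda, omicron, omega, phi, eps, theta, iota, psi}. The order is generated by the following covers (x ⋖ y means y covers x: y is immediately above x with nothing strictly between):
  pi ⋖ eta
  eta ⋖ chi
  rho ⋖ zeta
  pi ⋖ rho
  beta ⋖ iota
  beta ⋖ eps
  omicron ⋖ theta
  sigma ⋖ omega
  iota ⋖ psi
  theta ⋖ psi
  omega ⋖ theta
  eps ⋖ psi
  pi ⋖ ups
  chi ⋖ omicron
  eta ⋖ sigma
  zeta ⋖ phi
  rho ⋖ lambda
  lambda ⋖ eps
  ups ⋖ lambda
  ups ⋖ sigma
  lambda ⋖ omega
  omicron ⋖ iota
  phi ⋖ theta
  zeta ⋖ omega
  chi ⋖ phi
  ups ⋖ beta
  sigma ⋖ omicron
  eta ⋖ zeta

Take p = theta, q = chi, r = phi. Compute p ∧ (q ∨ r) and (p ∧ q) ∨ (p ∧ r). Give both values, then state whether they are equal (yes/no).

phi; phi; yes

q ∨ r = phi, so p ∧ (q ∨ r) = theta ∧ phi = phi.
p ∧ q = chi and p ∧ r = phi, so (p ∧ q) ∨ (p ∧ r) = chi ∨ phi = phi.
Equal: yes.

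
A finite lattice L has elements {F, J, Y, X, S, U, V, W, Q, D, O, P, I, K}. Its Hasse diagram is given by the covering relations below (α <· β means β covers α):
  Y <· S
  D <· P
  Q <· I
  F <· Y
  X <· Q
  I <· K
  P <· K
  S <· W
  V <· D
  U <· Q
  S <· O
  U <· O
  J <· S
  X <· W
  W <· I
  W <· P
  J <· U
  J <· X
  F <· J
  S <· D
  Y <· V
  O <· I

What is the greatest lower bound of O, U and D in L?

J

Common lower bounds of {O, U, D}: F, J.
The greatest among these is J.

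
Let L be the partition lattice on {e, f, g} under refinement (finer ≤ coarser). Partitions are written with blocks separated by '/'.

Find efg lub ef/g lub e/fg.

The join of efg, ef/g, e/fg merges any blocks that overlap across the partitions, giving efg.

efg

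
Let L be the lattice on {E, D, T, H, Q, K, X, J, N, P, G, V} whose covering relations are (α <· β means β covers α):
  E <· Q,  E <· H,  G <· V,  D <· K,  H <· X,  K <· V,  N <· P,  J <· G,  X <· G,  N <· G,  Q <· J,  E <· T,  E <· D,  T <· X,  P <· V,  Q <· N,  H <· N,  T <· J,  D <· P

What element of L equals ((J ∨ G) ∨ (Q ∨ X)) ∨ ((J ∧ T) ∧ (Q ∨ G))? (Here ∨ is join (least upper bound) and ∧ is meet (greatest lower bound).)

G

J ∨ G = G
Q ∨ X = G
G ∨ G = G
J ∧ T = T
Q ∨ G = G
T ∧ G = T
G ∨ T = G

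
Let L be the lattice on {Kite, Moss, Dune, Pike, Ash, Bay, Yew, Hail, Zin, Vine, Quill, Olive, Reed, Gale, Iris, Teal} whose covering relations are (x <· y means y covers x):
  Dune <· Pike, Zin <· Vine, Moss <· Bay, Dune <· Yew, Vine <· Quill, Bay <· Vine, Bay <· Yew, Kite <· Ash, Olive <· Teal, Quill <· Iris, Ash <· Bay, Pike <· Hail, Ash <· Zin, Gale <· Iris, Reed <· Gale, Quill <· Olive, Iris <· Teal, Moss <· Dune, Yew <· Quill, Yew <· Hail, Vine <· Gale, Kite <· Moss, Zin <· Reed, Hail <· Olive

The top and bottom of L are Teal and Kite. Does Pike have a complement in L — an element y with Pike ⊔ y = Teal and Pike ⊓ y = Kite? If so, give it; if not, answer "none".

Need y with Pike ∨ y = Teal and Pike ∧ y = Kite.
Checking each element gives: Reed.

Reed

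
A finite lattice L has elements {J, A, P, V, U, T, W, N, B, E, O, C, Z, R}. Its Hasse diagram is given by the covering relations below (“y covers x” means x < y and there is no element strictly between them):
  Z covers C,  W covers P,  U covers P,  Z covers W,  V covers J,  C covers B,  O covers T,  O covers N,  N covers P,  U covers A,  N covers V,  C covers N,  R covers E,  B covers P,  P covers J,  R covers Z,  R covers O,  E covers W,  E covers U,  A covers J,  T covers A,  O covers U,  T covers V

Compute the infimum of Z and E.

W

Common lower bounds of {Z, E}: J, P, W.
The greatest among these is W.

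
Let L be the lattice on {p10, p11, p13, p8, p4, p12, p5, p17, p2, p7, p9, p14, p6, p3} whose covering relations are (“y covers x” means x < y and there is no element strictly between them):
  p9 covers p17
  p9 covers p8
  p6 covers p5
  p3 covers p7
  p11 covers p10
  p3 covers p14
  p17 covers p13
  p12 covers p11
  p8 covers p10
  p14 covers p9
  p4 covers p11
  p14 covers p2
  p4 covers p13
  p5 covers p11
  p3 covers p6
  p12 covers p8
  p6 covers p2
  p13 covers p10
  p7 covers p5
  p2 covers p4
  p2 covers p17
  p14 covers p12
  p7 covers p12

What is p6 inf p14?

Common lower bounds of {p6, p14}: p10, p11, p13, p17, p2, p4.
The greatest among these is p2.

p2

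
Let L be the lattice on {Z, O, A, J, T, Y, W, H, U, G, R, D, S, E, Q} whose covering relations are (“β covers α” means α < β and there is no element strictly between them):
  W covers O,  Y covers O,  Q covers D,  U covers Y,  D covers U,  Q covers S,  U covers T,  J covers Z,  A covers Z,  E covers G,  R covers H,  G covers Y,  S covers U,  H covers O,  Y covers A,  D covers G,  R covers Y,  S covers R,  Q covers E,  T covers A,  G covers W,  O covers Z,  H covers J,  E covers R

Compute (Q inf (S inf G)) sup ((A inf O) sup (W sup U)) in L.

S ∧ G = Y
Q ∧ Y = Y
A ∧ O = Z
W ∨ U = D
Z ∨ D = D
Y ∨ D = D

D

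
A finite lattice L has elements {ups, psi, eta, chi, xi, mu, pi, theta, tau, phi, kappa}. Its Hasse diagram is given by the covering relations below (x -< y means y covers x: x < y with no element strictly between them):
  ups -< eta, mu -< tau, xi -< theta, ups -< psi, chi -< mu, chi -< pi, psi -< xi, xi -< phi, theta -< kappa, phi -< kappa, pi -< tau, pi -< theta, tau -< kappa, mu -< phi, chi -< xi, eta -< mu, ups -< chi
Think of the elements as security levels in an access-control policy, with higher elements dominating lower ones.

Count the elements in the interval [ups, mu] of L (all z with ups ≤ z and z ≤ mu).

4

The interval [ups, mu] = {chi, eta, mu, ups}, which has 4 elements.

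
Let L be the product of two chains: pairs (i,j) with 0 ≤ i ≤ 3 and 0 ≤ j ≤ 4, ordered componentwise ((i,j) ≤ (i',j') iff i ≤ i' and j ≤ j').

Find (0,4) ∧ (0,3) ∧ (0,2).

Common lower bounds of {(0,4), (0,3), (0,2)}: (0,0), (0,1), (0,2).
The greatest among these is (0,2).

(0,2)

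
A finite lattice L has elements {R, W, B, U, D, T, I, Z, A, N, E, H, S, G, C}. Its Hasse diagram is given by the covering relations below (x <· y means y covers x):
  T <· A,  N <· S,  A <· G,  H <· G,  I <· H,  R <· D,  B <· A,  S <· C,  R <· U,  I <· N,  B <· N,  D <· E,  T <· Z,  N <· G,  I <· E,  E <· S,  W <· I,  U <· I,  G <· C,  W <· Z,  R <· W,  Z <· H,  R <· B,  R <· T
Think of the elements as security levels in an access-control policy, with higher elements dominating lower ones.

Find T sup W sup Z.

Common upper bounds of {T, W, Z}: C, G, H, Z.
The least among these is Z.

Z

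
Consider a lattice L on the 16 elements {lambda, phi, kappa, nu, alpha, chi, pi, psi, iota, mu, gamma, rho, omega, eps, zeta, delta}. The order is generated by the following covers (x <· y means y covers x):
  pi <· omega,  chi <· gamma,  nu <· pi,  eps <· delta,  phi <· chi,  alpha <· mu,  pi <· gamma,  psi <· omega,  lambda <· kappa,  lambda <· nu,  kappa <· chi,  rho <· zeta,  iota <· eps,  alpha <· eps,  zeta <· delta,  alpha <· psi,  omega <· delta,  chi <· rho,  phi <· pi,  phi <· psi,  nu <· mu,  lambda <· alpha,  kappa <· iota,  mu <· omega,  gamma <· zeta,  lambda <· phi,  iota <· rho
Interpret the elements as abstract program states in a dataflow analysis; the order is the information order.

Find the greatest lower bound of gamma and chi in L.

chi

Common lower bounds of {gamma, chi}: chi, kappa, lambda, phi.
The greatest among these is chi.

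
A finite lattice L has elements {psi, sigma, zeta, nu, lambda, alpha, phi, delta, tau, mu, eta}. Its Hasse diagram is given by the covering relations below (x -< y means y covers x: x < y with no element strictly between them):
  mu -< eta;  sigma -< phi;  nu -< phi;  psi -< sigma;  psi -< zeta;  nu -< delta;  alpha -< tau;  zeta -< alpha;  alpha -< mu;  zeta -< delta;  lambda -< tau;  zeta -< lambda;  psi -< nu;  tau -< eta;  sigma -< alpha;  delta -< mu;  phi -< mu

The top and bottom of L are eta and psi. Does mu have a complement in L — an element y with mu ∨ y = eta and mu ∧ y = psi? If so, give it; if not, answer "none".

none

For every candidate y, either mu ∨ y ≠ eta or mu ∧ y ≠ psi; no complement exists.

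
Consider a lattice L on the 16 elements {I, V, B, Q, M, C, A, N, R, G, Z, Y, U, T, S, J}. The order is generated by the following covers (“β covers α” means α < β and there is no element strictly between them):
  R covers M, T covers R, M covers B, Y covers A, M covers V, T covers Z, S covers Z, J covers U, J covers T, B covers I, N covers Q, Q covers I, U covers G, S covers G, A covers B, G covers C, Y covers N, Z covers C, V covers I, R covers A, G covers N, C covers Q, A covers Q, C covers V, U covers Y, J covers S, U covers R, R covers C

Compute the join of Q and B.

Common upper bounds of {Q, B}: A, J, R, T, U, Y.
The least among these is A.

A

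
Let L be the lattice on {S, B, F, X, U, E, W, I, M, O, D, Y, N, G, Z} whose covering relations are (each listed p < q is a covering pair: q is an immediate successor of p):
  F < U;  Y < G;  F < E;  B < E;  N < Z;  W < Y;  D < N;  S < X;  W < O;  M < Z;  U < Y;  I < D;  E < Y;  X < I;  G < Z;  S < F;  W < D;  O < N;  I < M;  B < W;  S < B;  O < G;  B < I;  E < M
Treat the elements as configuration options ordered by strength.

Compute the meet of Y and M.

E

Common lower bounds of {Y, M}: B, E, F, S.
The greatest among these is E.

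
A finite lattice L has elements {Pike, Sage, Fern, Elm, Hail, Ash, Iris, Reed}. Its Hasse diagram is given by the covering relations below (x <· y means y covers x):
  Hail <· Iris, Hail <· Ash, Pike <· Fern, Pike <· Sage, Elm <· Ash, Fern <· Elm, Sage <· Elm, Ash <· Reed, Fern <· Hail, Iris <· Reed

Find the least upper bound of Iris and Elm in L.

Reed

Common upper bounds of {Iris, Elm}: Reed.
The least among these is Reed.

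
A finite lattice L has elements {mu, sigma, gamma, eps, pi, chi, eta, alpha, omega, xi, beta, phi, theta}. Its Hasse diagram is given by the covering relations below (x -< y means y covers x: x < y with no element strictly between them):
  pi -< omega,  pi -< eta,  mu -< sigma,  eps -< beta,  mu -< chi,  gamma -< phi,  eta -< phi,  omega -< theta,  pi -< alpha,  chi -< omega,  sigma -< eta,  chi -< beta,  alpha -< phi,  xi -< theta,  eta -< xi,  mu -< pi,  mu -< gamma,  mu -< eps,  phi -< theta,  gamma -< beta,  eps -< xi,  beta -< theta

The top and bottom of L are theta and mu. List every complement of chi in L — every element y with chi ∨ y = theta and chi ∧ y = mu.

Need y with chi ∨ y = theta and chi ∧ y = mu.
Checking each element gives: alpha, eta, phi, sigma, xi.

alpha, eta, phi, sigma, xi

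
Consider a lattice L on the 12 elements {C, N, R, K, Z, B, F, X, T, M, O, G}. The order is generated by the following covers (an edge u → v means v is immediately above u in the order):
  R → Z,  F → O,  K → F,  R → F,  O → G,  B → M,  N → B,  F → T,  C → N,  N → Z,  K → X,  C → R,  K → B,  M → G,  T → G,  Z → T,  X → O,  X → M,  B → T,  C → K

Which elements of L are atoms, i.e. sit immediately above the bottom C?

K, N, R

The atoms are exactly the elements that cover C: K, N, R.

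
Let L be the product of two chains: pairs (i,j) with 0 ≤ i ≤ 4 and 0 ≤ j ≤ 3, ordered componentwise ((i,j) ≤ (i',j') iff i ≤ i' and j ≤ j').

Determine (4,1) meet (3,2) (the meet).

(3,1)

Common lower bounds of {(4,1), (3,2)}: (0,0), (0,1), (1,0), (1,1), (2,0), (2,1), (3,0), (3,1).
The greatest among these is (3,1).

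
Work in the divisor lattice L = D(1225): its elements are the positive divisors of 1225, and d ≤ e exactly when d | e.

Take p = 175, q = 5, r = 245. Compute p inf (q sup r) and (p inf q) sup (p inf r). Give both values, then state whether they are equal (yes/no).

q sup r = 245, so p inf (q sup r) = 175 inf 245 = 35.
p inf q = 5 and p inf r = 35, so (p inf q) sup (p inf r) = 5 sup 35 = 35.
Equal: yes.

35; 35; yes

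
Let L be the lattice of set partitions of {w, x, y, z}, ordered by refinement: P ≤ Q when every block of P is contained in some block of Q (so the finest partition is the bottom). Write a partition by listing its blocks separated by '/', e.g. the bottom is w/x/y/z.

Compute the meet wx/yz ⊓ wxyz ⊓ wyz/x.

w/x/yz

Common lower bounds of {wx/yz, wxyz, wyz/x}: w/x/y/z, w/x/yz.
The greatest among these is w/x/yz.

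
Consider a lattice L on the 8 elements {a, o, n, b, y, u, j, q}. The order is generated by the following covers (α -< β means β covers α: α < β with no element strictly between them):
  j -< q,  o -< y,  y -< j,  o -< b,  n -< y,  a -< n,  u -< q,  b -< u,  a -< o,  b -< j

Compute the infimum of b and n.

Common lower bounds of {b, n}: a.
The greatest among these is a.

a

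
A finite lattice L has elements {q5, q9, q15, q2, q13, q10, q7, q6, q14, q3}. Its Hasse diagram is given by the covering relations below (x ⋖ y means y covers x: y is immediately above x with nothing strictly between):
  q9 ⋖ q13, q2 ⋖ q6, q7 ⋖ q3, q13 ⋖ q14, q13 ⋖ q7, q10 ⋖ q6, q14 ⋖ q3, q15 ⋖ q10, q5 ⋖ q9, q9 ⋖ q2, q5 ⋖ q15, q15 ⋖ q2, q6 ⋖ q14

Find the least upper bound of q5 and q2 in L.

Common upper bounds of {q5, q2}: q14, q2, q3, q6.
The least among these is q2.

q2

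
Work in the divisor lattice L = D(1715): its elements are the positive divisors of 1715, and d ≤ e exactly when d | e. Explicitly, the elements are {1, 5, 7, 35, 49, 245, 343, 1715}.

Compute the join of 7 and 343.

In the divisibility order, the join is the least common multiple: lcm(7, 343) = 343.

343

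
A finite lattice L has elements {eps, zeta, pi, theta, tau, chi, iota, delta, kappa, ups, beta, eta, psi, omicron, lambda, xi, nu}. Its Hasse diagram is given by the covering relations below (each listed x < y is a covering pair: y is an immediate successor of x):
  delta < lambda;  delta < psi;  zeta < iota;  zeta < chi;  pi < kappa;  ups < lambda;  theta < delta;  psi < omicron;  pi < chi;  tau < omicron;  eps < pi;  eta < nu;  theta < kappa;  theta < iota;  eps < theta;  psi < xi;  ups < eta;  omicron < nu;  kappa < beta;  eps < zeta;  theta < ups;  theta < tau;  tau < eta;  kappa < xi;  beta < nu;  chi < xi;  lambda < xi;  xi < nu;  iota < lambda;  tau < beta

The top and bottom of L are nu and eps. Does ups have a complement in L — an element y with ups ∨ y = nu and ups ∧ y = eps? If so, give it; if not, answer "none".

For every candidate y, either ups ∨ y ≠ nu or ups ∧ y ≠ eps; no complement exists.

none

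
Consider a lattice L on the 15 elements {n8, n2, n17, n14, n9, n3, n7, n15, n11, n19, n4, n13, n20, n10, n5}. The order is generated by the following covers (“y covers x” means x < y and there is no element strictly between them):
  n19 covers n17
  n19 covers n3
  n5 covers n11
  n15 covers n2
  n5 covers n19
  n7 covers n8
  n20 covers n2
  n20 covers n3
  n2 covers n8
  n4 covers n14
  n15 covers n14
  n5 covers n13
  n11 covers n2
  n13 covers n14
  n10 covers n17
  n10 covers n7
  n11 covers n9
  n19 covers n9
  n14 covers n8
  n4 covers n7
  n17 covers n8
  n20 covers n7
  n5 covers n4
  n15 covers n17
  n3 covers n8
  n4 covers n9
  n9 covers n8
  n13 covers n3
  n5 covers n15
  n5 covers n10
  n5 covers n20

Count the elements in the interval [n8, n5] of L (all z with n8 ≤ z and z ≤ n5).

The interval [n8, n5] = {n10, n11, n13, n14, n15, n17, n19, n2, n20, n3, n4, n5, n7, n8, n9}, which has 15 elements.

15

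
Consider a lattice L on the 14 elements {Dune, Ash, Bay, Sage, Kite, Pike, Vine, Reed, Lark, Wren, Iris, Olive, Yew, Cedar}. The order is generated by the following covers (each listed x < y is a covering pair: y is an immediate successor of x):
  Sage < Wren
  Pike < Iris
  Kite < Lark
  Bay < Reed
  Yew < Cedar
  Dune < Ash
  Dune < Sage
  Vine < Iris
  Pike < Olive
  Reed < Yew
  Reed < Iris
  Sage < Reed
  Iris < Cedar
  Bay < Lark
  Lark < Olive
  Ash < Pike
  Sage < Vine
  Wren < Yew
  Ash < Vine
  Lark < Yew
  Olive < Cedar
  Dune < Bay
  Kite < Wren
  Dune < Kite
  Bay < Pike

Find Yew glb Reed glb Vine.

Common lower bounds of {Yew, Reed, Vine}: Dune, Sage.
The greatest among these is Sage.

Sage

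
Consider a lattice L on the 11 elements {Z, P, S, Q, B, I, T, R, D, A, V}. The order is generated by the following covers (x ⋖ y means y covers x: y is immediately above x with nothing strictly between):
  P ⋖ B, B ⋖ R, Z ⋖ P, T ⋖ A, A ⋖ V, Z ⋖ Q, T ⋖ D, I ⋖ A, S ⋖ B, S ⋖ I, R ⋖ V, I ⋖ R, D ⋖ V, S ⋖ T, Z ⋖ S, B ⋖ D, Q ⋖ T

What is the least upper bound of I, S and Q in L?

A

Common upper bounds of {I, S, Q}: A, V.
The least among these is A.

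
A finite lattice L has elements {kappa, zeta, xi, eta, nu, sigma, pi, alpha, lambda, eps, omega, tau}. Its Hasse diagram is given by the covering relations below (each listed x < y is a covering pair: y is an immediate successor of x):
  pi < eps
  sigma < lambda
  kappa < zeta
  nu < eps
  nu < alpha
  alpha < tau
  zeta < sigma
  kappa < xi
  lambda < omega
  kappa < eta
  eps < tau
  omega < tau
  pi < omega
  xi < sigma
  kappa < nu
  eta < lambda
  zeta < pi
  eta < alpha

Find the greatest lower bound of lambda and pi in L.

Common lower bounds of {lambda, pi}: kappa, zeta.
The greatest among these is zeta.

zeta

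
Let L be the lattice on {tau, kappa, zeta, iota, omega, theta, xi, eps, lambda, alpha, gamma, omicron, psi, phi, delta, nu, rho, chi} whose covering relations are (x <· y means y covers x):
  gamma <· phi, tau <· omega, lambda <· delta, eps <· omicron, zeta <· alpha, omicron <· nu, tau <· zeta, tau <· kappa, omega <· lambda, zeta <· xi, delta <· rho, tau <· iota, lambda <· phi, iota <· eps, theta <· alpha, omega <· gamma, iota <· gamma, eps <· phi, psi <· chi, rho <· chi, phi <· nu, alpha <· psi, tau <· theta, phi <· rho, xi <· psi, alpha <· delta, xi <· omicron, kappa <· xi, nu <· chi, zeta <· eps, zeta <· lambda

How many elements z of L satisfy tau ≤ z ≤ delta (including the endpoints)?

The interval [tau, delta] = {alpha, delta, lambda, omega, tau, theta, zeta}, which has 7 elements.

7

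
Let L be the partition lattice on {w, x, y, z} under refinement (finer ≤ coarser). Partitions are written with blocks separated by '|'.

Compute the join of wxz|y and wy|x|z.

Common upper bounds of {wxz|y, wy|x|z}: wxyz.
The least among these is wxyz.

wxyz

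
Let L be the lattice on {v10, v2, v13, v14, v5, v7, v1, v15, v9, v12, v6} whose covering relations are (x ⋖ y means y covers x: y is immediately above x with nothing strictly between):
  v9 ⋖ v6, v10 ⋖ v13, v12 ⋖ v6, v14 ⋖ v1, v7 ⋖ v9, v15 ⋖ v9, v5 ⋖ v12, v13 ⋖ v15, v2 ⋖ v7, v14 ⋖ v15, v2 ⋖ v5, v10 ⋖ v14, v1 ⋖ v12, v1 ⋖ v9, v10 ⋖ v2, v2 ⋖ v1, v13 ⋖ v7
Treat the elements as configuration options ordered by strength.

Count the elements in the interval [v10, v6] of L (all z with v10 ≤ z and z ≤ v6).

11

The interval [v10, v6] = {v1, v10, v12, v13, v14, v15, v2, v5, v6, v7, v9}, which has 11 elements.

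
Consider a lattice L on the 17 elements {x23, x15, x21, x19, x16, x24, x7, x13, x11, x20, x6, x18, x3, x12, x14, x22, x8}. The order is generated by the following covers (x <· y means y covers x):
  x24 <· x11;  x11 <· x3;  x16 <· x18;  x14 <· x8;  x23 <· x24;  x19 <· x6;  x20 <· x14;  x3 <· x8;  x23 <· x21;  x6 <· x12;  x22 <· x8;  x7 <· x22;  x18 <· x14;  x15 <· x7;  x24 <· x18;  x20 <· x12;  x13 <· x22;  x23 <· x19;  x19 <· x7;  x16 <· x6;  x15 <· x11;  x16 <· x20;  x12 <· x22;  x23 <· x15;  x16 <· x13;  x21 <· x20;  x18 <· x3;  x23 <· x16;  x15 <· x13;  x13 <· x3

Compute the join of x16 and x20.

Common upper bounds of {x16, x20}: x12, x14, x20, x22, x8.
The least among these is x20.

x20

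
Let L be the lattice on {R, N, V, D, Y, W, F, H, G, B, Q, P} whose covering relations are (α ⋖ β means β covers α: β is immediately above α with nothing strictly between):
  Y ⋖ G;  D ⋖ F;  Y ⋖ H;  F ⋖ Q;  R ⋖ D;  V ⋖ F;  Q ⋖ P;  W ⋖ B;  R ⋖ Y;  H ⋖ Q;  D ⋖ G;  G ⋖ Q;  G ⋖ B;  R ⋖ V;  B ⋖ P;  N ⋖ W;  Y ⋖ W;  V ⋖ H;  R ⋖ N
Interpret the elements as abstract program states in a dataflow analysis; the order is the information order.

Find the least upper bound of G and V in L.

Common upper bounds of {G, V}: P, Q.
The least among these is Q.

Q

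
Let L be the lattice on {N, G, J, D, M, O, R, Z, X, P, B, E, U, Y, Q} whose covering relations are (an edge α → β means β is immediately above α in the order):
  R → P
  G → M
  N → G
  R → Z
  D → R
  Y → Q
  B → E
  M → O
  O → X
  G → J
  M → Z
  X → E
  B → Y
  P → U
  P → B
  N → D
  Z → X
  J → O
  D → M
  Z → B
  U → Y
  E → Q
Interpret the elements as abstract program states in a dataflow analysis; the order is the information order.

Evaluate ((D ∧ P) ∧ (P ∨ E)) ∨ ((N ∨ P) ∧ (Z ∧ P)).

R

D ∧ P = D
P ∨ E = E
D ∧ E = D
N ∨ P = P
Z ∧ P = R
P ∧ R = R
D ∨ R = R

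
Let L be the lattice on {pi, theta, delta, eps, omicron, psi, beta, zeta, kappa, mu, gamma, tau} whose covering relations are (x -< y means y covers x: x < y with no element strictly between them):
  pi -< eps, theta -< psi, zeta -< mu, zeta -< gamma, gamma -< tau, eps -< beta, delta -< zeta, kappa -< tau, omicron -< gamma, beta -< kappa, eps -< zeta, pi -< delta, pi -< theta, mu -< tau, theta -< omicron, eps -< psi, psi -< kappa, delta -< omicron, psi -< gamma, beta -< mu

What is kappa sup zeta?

tau

Common upper bounds of {kappa, zeta}: tau.
The least among these is tau.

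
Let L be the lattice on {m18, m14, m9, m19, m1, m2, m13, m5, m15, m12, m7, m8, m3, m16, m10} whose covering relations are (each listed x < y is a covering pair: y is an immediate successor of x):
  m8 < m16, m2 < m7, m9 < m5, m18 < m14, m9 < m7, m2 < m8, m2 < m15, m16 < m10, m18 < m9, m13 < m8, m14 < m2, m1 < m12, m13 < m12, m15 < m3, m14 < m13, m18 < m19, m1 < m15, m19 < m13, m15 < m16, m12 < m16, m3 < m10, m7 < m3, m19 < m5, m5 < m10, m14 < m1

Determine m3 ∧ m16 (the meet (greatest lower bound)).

Common lower bounds of {m3, m16}: m1, m14, m15, m18, m2.
The greatest among these is m15.

m15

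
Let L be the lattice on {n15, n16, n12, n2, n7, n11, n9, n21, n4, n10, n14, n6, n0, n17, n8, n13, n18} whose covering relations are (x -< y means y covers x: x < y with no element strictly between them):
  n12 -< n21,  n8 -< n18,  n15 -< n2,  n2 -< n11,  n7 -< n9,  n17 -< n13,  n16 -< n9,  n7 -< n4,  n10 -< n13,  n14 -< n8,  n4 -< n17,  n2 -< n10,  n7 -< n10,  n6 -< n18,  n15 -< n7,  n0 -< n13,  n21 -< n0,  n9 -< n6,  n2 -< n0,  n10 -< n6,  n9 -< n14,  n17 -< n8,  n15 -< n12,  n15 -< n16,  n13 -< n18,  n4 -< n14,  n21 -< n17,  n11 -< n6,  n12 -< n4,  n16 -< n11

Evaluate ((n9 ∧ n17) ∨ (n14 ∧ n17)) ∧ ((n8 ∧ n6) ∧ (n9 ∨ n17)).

n9 ∧ n17 = n7
n14 ∧ n17 = n4
n7 ∨ n4 = n4
n8 ∧ n6 = n9
n9 ∨ n17 = n8
n9 ∧ n8 = n9
n4 ∧ n9 = n7

n7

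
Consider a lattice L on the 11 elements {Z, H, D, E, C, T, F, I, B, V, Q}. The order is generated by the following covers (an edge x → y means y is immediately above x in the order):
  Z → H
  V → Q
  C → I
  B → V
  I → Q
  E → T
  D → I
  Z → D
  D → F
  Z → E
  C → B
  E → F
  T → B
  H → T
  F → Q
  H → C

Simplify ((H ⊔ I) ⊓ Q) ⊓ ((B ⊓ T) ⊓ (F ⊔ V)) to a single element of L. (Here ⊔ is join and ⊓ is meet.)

H

H ∨ I = I
I ∧ Q = I
B ∧ T = T
F ∨ V = Q
T ∧ Q = T
I ∧ T = H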